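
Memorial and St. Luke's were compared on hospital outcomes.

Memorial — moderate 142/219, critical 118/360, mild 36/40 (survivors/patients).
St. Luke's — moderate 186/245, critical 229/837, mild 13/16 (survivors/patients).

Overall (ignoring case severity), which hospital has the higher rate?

Memorial

Moderate: Memorial 142/219 = 64.8%, St. Luke's 186/245 = 75.9% → St. Luke's
Critical: Memorial 118/360 = 32.8%, St. Luke's 229/837 = 27.4% → Memorial
Mild: Memorial 36/40 = 90.0%, St. Luke's 13/16 = 81.2% → Memorial
Overall: Memorial 296/619 = 47.8%, St. Luke's 428/1098 = 39.0% → Memorial
(Neither sweeps every case group, but Memorial has the higher pooled rate.)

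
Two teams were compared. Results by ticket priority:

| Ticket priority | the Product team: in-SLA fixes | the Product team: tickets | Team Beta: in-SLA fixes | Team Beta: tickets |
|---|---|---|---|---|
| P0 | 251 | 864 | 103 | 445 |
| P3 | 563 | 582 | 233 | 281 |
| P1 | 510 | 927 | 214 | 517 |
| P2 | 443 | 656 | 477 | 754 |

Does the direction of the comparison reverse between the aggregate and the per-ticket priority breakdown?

P0: the Product team 251/864 = 29.1%, Team Beta 103/445 = 23.1% → the Product team
P3: the Product team 563/582 = 96.7%, Team Beta 233/281 = 82.9% → the Product team
P1: the Product team 510/927 = 55.0%, Team Beta 214/517 = 41.4% → the Product team
P2: the Product team 443/656 = 67.5%, Team Beta 477/754 = 63.3% → the Product team
Overall: the Product team 1767/3029 = 58.3%, Team Beta 1027/1997 = 51.4% → the Product team
The Product team wins overall and in every ticket group — no reversal.

No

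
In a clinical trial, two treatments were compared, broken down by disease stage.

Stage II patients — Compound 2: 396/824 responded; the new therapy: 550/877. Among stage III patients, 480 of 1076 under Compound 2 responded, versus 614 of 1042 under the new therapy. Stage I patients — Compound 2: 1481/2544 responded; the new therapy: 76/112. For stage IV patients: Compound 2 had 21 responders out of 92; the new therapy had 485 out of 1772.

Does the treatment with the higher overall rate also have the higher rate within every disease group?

Stage II: Compound 2 396/824 = 48.1%, the new therapy 550/877 = 62.7% → the new therapy
Stage III: Compound 2 480/1076 = 44.6%, the new therapy 614/1042 = 58.9% → the new therapy
Stage I: Compound 2 1481/2544 = 58.2%, the new therapy 76/112 = 67.9% → the new therapy
Stage IV: Compound 2 21/92 = 22.8%, the new therapy 485/1772 = 27.4% → the new therapy
Overall: Compound 2 2378/4536 = 52.4%, the new therapy 1725/3803 = 45.4% → Compound 2
The new therapy wins each disease group but Compound 2 wins overall — the comparison reverses. The new therapy's patients skew toward stage IV, which has a lower base rate.

No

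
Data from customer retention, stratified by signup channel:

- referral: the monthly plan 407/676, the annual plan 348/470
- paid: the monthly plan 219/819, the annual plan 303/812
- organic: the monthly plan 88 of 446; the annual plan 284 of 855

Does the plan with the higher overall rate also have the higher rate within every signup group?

Yes

Referral: the monthly plan 407/676 = 60.2%, the annual plan 348/470 = 74.0% → the annual plan
Paid: the monthly plan 219/819 = 26.7%, the annual plan 303/812 = 37.3% → the annual plan
Organic: the monthly plan 88/446 = 19.7%, the annual plan 284/855 = 33.2% → the annual plan
Overall: the monthly plan 714/1941 = 36.8%, the annual plan 935/2137 = 43.8% → the annual plan
The annual plan wins overall and in every signup group — no reversal.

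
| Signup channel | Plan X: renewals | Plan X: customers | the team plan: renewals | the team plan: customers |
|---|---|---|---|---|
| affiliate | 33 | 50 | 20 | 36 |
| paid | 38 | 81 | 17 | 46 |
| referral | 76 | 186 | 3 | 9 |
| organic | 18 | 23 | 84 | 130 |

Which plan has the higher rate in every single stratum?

Plan X

Affiliate: Plan X 33/50 = 66.0%, the team plan 20/36 = 55.6% → Plan X
Paid: Plan X 38/81 = 46.9%, the team plan 17/46 = 37.0% → Plan X
Referral: Plan X 76/186 = 40.9%, the team plan 3/9 = 33.3% → Plan X
Organic: Plan X 18/23 = 78.3%, the team plan 84/130 = 64.6% → Plan X
Plan X has the higher rate in all 4 groups.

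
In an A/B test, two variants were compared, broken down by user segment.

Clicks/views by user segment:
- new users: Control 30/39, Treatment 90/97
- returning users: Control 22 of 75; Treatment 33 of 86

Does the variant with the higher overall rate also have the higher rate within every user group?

New users: Control 30/39 = 76.9%, Treatment 90/97 = 92.8% → Treatment
Returning users: Control 22/75 = 29.3%, Treatment 33/86 = 38.4% → Treatment
Overall: Control 52/114 = 45.6%, Treatment 123/183 = 67.2% → Treatment
Treatment wins overall and in every user group — no reversal.

Yes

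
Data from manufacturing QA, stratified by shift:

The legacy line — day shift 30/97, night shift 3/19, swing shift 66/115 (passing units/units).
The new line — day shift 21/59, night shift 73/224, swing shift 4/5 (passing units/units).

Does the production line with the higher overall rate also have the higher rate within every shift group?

No

Day shift: the legacy line 30/97 = 30.9%, the new line 21/59 = 35.6% → the new line
Night shift: the legacy line 3/19 = 15.8%, the new line 73/224 = 32.6% → the new line
Swing shift: the legacy line 66/115 = 57.4%, the new line 4/5 = 80.0% → the new line
Overall: the legacy line 99/231 = 42.9%, the new line 98/288 = 34.0% → the legacy line
The new line wins each shift group but the legacy line wins overall — the comparison reverses. The new line's units skew toward night shift, which has a lower base rate.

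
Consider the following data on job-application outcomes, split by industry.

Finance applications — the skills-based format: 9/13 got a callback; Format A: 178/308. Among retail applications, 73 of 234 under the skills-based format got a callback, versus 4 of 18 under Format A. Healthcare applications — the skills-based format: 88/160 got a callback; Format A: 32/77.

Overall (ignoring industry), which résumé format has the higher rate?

Format A

Finance: the skills-based format 9/13 = 69.2%, Format A 178/308 = 57.8% → the skills-based format
Retail: the skills-based format 73/234 = 31.2%, Format A 4/18 = 22.2% → the skills-based format
Healthcare: the skills-based format 88/160 = 55.0%, Format A 32/77 = 41.6% → the skills-based format
Overall: the skills-based format 170/407 = 41.8%, Format A 214/403 = 53.1% → Format A
(The skills-based format wins every industry group but Format A wins overall — the skills-based format's applications skew toward the low-rate retail group.)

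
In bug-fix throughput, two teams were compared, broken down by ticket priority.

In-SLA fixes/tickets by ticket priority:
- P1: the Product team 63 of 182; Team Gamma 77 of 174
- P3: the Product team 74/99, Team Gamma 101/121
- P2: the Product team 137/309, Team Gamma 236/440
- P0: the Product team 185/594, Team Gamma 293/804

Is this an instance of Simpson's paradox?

No

P1: the Product team 63/182 = 34.6%, Team Gamma 77/174 = 44.3% → Team Gamma
P3: the Product team 74/99 = 74.7%, Team Gamma 101/121 = 83.5% → Team Gamma
P2: the Product team 137/309 = 44.3%, Team Gamma 236/440 = 53.6% → Team Gamma
P0: the Product team 185/594 = 31.1%, Team Gamma 293/804 = 36.4% → Team Gamma
Overall: the Product team 459/1184 = 38.8%, Team Gamma 707/1539 = 45.9% → Team Gamma
Team Gamma wins overall and in every ticket group — no reversal.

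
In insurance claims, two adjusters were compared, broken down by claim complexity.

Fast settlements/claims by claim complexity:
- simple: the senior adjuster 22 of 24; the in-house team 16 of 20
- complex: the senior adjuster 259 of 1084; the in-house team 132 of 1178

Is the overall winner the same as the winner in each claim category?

Yes

Simple: the senior adjuster 22/24 = 91.7%, the in-house team 16/20 = 80.0% → the senior adjuster
Complex: the senior adjuster 259/1084 = 23.9%, the in-house team 132/1178 = 11.2% → the senior adjuster
Overall: the senior adjuster 281/1108 = 25.4%, the in-house team 148/1198 = 12.4% → the senior adjuster
The senior adjuster wins overall and in every claim group — no reversal.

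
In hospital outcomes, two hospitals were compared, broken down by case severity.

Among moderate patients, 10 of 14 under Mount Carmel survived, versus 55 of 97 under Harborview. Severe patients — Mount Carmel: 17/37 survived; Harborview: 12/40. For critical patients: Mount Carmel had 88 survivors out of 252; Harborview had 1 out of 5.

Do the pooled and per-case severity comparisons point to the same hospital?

Moderate: Mount Carmel 10/14 = 71.4%, Harborview 55/97 = 56.7% → Mount Carmel
Severe: Mount Carmel 17/37 = 45.9%, Harborview 12/40 = 30.0% → Mount Carmel
Critical: Mount Carmel 88/252 = 34.9%, Harborview 1/5 = 20.0% → Mount Carmel
Overall: Mount Carmel 115/303 = 38.0%, Harborview 68/142 = 47.9% → Harborview
Mount Carmel wins each case group but Harborview wins overall — the comparison reverses. Mount Carmel's patients skew toward critical, which has a lower base rate.

No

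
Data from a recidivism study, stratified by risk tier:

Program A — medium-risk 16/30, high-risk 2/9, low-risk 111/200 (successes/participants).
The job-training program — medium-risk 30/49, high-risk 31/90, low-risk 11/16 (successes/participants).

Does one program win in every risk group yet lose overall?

Medium-risk: Program A 16/30 = 53.3%, the job-training program 30/49 = 61.2% → the job-training program
High-risk: Program A 2/9 = 22.2%, the job-training program 31/90 = 34.4% → the job-training program
Low-risk: Program A 111/200 = 55.5%, the job-training program 11/16 = 68.8% → the job-training program
Overall: Program A 129/239 = 54.0%, the job-training program 72/155 = 46.5% → Program A
The job-training program wins each risk group but Program A wins overall — the comparison reverses. The job-training program's participants skew toward high-risk, which has a lower base rate.

Yes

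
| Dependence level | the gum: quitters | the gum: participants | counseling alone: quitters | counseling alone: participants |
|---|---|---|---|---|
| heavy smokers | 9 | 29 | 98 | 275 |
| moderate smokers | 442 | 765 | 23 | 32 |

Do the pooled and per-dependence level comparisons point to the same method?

No

Heavy smokers: the gum 9/29 = 31.0%, counseling alone 98/275 = 35.6% → counseling alone
Moderate smokers: the gum 442/765 = 57.8%, counseling alone 23/32 = 71.9% → counseling alone
Overall: the gum 451/794 = 56.8%, counseling alone 121/307 = 39.4% → the gum
Counseling alone wins each dependence group but the gum wins overall — the comparison reverses. Counseling alone's participants skew toward heavy smokers, which has a lower base rate.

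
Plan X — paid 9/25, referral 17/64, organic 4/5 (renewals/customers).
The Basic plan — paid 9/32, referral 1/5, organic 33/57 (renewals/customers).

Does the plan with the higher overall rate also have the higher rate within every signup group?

No

Paid: Plan X 9/25 = 36.0%, the Basic plan 9/32 = 28.1% → Plan X
Referral: Plan X 17/64 = 26.6%, the Basic plan 1/5 = 20.0% → Plan X
Organic: Plan X 4/5 = 80.0%, the Basic plan 33/57 = 57.9% → Plan X
Overall: Plan X 30/94 = 31.9%, the Basic plan 43/94 = 45.7% → the Basic plan
Plan X wins each signup group but the Basic plan wins overall — the comparison reverses. Plan X's customers skew toward referral, which has a lower base rate.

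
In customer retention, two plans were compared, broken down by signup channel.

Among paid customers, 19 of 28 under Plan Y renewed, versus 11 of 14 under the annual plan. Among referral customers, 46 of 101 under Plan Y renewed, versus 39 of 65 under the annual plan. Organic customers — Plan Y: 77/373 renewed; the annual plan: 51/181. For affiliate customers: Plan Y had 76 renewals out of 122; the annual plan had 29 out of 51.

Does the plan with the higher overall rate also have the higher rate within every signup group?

Paid: Plan Y 19/28 = 67.9%, the annual plan 11/14 = 78.6% → the annual plan
Referral: Plan Y 46/101 = 45.5%, the annual plan 39/65 = 60.0% → the annual plan
Organic: Plan Y 77/373 = 20.6%, the annual plan 51/181 = 28.2% → the annual plan
Affiliate: Plan Y 76/122 = 62.3%, the annual plan 29/51 = 56.9% → Plan Y
Overall: Plan Y 218/624 = 34.9%, the annual plan 130/311 = 41.8% → the annual plan
Neither sweeps: Plan Y wins 1 of 4 groups, the annual plan wins 3. The annual plan wins overall but not every group — no Simpson reversal.

No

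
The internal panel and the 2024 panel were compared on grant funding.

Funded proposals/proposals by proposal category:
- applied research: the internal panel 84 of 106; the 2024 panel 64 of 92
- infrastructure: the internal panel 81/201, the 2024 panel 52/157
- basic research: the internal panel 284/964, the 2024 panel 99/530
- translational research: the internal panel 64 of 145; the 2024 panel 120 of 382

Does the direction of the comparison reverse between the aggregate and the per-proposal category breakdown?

No

Applied research: the internal panel 84/106 = 79.2%, the 2024 panel 64/92 = 69.6% → the internal panel
Infrastructure: the internal panel 81/201 = 40.3%, the 2024 panel 52/157 = 33.1% → the internal panel
Basic research: the internal panel 284/964 = 29.5%, the 2024 panel 99/530 = 18.7% → the internal panel
Translational research: the internal panel 64/145 = 44.1%, the 2024 panel 120/382 = 31.4% → the internal panel
Overall: the internal panel 513/1416 = 36.2%, the 2024 panel 335/1161 = 28.9% → the internal panel
The internal panel wins overall and in every proposal group — no reversal.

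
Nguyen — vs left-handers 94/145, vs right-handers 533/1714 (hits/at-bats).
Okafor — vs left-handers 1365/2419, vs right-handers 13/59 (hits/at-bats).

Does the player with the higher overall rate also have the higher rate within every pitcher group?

No

Vs left-handers: Nguyen 94/145 = 64.8%, Okafor 1365/2419 = 56.4% → Nguyen
Vs right-handers: Nguyen 533/1714 = 31.1%, Okafor 13/59 = 22.0% → Nguyen
Overall: Nguyen 627/1859 = 33.7%, Okafor 1378/2478 = 55.6% → Okafor
Nguyen wins each pitcher group but Okafor wins overall — the comparison reverses. Nguyen's at-bats skew toward vs right-handers, which has a lower base rate.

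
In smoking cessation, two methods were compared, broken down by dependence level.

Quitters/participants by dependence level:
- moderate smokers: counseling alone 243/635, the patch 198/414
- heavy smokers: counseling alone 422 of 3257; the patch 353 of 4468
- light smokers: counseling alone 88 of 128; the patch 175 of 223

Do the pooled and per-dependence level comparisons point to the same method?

No

Moderate smokers: counseling alone 243/635 = 38.3%, the patch 198/414 = 47.8% → the patch
Heavy smokers: counseling alone 422/3257 = 13.0%, the patch 353/4468 = 7.9% → counseling alone
Light smokers: counseling alone 88/128 = 68.8%, the patch 175/223 = 78.5% → the patch
Overall: counseling alone 753/4020 = 18.7%, the patch 726/5105 = 14.2% → counseling alone
Neither sweeps: counseling alone wins 1 of 3 groups, the patch wins 2. Counseling alone wins overall but not every group — no Simpson reversal.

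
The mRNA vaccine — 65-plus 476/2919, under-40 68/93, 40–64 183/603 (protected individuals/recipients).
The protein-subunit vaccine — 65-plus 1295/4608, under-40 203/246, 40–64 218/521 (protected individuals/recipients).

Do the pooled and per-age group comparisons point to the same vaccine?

65-plus: the mRNA vaccine 476/2919 = 16.3%, the protein-subunit vaccine 1295/4608 = 28.1% → the protein-subunit vaccine
Under-40: the mRNA vaccine 68/93 = 73.1%, the protein-subunit vaccine 203/246 = 82.5% → the protein-subunit vaccine
40–64: the mRNA vaccine 183/603 = 30.3%, the protein-subunit vaccine 218/521 = 41.8% → the protein-subunit vaccine
Overall: the mRNA vaccine 727/3615 = 20.1%, the protein-subunit vaccine 1716/5375 = 31.9% → the protein-subunit vaccine
The protein-subunit vaccine wins overall and in every age group — no reversal.

Yes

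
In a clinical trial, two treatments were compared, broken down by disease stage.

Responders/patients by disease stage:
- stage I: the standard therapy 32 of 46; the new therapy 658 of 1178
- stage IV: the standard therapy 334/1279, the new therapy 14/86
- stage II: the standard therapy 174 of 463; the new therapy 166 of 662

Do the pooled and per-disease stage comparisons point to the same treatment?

No

Stage I: the standard therapy 32/46 = 69.6%, the new therapy 658/1178 = 55.9% → the standard therapy
Stage IV: the standard therapy 334/1279 = 26.1%, the new therapy 14/86 = 16.3% → the standard therapy
Stage II: the standard therapy 174/463 = 37.6%, the new therapy 166/662 = 25.1% → the standard therapy
Overall: the standard therapy 540/1788 = 30.2%, the new therapy 838/1926 = 43.5% → the new therapy
The standard therapy wins each disease group but the new therapy wins overall — the comparison reverses. The standard therapy's patients skew toward stage IV, which has a lower base rate.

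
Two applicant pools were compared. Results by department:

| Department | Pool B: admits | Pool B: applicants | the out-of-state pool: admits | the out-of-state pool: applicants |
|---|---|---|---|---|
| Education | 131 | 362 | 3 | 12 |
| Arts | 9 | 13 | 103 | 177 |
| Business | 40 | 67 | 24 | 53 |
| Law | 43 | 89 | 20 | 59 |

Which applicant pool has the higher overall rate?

the out-of-state pool

Education: Pool B 131/362 = 36.2%, the out-of-state pool 3/12 = 25.0% → Pool B
Arts: Pool B 9/13 = 69.2%, the out-of-state pool 103/177 = 58.2% → Pool B
Business: Pool B 40/67 = 59.7%, the out-of-state pool 24/53 = 45.3% → Pool B
Law: Pool B 43/89 = 48.3%, the out-of-state pool 20/59 = 33.9% → Pool B
Overall: Pool B 223/531 = 42.0%, the out-of-state pool 150/301 = 49.8% → the out-of-state pool
(Pool B wins every department group but the out-of-state pool wins overall — Pool B's applicants skew toward the low-rate Education group.)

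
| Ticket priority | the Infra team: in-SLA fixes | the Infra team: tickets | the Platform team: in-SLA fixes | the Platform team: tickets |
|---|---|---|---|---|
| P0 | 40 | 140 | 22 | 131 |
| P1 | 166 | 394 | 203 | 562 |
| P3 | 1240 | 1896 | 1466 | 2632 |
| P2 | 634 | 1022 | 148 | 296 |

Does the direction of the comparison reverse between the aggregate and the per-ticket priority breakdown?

P0: the Infra team 40/140 = 28.6%, the Platform team 22/131 = 16.8% → the Infra team
P1: the Infra team 166/394 = 42.1%, the Platform team 203/562 = 36.1% → the Infra team
P3: the Infra team 1240/1896 = 65.4%, the Platform team 1466/2632 = 55.7% → the Infra team
P2: the Infra team 634/1022 = 62.0%, the Platform team 148/296 = 50.0% → the Infra team
Overall: the Infra team 2080/3452 = 60.3%, the Platform team 1839/3621 = 50.8% → the Infra team
The Infra team wins overall and in every ticket group — no reversal.

No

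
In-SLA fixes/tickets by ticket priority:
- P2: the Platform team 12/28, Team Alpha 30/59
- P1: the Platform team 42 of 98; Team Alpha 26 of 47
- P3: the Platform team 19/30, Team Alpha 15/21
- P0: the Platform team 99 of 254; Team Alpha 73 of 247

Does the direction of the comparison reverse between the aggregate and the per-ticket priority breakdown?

No

P2: the Platform team 12/28 = 42.9%, Team Alpha 30/59 = 50.8% → Team Alpha
P1: the Platform team 42/98 = 42.9%, Team Alpha 26/47 = 55.3% → Team Alpha
P3: the Platform team 19/30 = 63.3%, Team Alpha 15/21 = 71.4% → Team Alpha
P0: the Platform team 99/254 = 39.0%, Team Alpha 73/247 = 29.6% → the Platform team
Overall: the Platform team 172/410 = 42.0%, Team Alpha 144/374 = 38.5% → the Platform team
Neither sweeps: the Platform team wins 1 of 4 groups, Team Alpha wins 3. The Platform team wins overall but not every group — no Simpson reversal.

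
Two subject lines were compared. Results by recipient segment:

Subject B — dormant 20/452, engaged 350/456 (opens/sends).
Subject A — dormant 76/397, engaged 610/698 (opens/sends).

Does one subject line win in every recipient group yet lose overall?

No

Dormant: Subject B 20/452 = 4.4%, Subject A 76/397 = 19.1% → Subject A
Engaged: Subject B 350/456 = 76.8%, Subject A 610/698 = 87.4% → Subject A
Overall: Subject B 370/908 = 40.7%, Subject A 686/1095 = 62.6% → Subject A
Subject A wins overall and in every recipient group — no reversal.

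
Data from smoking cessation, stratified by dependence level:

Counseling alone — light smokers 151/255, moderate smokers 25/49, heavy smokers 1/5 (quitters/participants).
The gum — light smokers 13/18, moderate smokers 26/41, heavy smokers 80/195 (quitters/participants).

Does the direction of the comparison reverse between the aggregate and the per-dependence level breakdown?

Yes

Light smokers: counseling alone 151/255 = 59.2%, the gum 13/18 = 72.2% → the gum
Moderate smokers: counseling alone 25/49 = 51.0%, the gum 26/41 = 63.4% → the gum
Heavy smokers: counseling alone 1/5 = 20.0%, the gum 80/195 = 41.0% → the gum
Overall: counseling alone 177/309 = 57.3%, the gum 119/254 = 46.9% → counseling alone
The gum wins each dependence group but counseling alone wins overall — the comparison reverses. The gum's participants skew toward heavy smokers, which has a lower base rate.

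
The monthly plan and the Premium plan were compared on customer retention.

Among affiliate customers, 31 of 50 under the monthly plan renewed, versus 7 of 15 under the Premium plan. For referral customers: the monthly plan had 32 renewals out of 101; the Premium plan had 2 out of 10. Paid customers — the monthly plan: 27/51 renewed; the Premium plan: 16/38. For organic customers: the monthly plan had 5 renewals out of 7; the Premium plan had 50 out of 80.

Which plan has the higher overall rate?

Affiliate: the monthly plan 31/50 = 62.0%, the Premium plan 7/15 = 46.7% → the monthly plan
Referral: the monthly plan 32/101 = 31.7%, the Premium plan 2/10 = 20.0% → the monthly plan
Paid: the monthly plan 27/51 = 52.9%, the Premium plan 16/38 = 42.1% → the monthly plan
Organic: the monthly plan 5/7 = 71.4%, the Premium plan 50/80 = 62.5% → the monthly plan
Overall: the monthly plan 95/209 = 45.5%, the Premium plan 75/143 = 52.4% → the Premium plan
(The monthly plan wins every signup group but the Premium plan wins overall — the monthly plan's customers skew toward the low-rate referral group.)

the Premium plan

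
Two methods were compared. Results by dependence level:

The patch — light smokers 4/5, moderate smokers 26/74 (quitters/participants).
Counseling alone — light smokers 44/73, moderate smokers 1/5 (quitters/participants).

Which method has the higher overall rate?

counseling alone

Light smokers: the patch 4/5 = 80.0%, counseling alone 44/73 = 60.3% → the patch
Moderate smokers: the patch 26/74 = 35.1%, counseling alone 1/5 = 20.0% → the patch
Overall: the patch 30/79 = 38.0%, counseling alone 45/78 = 57.7% → counseling alone
(The patch wins every dependence group but counseling alone wins overall — the patch's participants skew toward the low-rate moderate smokers group.)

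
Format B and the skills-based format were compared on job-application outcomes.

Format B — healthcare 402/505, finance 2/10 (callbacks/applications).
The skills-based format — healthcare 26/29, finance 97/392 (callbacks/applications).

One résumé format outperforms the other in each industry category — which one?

Healthcare: Format B 402/505 = 79.6%, the skills-based format 26/29 = 89.7% → the skills-based format
Finance: Format B 2/10 = 20.0%, the skills-based format 97/392 = 24.7% → the skills-based format
The skills-based format has the higher rate in both groups.

the skills-based format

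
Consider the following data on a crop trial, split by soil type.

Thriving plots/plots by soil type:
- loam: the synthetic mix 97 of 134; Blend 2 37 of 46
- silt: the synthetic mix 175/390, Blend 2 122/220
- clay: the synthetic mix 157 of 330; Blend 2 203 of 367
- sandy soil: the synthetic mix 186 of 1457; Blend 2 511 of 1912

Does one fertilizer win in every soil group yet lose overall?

No

Loam: the synthetic mix 97/134 = 72.4%, Blend 2 37/46 = 80.4% → Blend 2
Silt: the synthetic mix 175/390 = 44.9%, Blend 2 122/220 = 55.5% → Blend 2
Clay: the synthetic mix 157/330 = 47.6%, Blend 2 203/367 = 55.3% → Blend 2
Sandy soil: the synthetic mix 186/1457 = 12.8%, Blend 2 511/1912 = 26.7% → Blend 2
Overall: the synthetic mix 615/2311 = 26.6%, Blend 2 873/2545 = 34.3% → Blend 2
Blend 2 wins overall and in every soil group — no reversal.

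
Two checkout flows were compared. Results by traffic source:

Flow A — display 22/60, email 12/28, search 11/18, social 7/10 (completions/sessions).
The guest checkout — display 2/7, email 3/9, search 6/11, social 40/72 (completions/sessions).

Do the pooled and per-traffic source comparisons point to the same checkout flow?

Display: Flow A 22/60 = 36.7%, the guest checkout 2/7 = 28.6% → Flow A
Email: Flow A 12/28 = 42.9%, the guest checkout 3/9 = 33.3% → Flow A
Search: Flow A 11/18 = 61.1%, the guest checkout 6/11 = 54.5% → Flow A
Social: Flow A 7/10 = 70.0%, the guest checkout 40/72 = 55.6% → Flow A
Overall: Flow A 52/116 = 44.8%, the guest checkout 51/99 = 51.5% → the guest checkout
Flow A wins each traffic group but the guest checkout wins overall — the comparison reverses. Flow A's sessions skew toward display, which has a lower base rate.

No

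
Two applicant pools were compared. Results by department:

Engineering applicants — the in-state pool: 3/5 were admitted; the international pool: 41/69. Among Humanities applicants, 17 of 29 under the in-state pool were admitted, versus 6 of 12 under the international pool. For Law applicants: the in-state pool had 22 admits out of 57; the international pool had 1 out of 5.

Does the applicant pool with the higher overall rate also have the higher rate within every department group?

Engineering: the in-state pool 3/5 = 60.0%, the international pool 41/69 = 59.4% → the in-state pool
Humanities: the in-state pool 17/29 = 58.6%, the international pool 6/12 = 50.0% → the in-state pool
Law: the in-state pool 22/57 = 38.6%, the international pool 1/5 = 20.0% → the in-state pool
Overall: the in-state pool 42/91 = 46.2%, the international pool 48/86 = 55.8% → the international pool
The in-state pool wins each department group but the international pool wins overall — the comparison reverses. The in-state pool's applicants skew toward Law, which has a lower base rate.

No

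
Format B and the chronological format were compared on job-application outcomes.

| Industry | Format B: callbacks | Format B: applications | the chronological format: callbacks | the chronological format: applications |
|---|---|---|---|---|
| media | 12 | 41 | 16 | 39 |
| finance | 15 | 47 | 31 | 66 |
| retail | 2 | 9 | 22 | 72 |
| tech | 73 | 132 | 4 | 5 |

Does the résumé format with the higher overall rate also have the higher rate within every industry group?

Media: Format B 12/41 = 29.3%, the chronological format 16/39 = 41.0% → the chronological format
Finance: Format B 15/47 = 31.9%, the chronological format 31/66 = 47.0% → the chronological format
Retail: Format B 2/9 = 22.2%, the chronological format 22/72 = 30.6% → the chronological format
Tech: Format B 73/132 = 55.3%, the chronological format 4/5 = 80.0% → the chronological format
Overall: Format B 102/229 = 44.5%, the chronological format 73/182 = 40.1% → Format B
The chronological format wins each industry group but Format B wins overall — the comparison reverses. The chronological format's applications skew toward retail, which has a lower base rate.

No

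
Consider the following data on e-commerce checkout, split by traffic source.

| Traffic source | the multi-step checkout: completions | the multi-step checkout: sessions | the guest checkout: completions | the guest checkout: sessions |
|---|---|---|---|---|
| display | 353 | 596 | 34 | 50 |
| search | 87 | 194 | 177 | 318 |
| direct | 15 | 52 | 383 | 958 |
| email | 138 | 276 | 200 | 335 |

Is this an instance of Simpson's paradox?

Display: the multi-step checkout 353/596 = 59.2%, the guest checkout 34/50 = 68.0% → the guest checkout
Search: the multi-step checkout 87/194 = 44.8%, the guest checkout 177/318 = 55.7% → the guest checkout
Direct: the multi-step checkout 15/52 = 28.8%, the guest checkout 383/958 = 40.0% → the guest checkout
Email: the multi-step checkout 138/276 = 50.0%, the guest checkout 200/335 = 59.7% → the guest checkout
Overall: the multi-step checkout 593/1118 = 53.0%, the guest checkout 794/1661 = 47.8% → the multi-step checkout
The guest checkout wins each traffic group but the multi-step checkout wins overall — the comparison reverses. The guest checkout's sessions skew toward direct, which has a lower base rate.

Yes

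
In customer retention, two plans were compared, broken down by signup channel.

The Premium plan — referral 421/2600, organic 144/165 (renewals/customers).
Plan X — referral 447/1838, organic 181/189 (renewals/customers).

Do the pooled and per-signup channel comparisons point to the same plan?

Referral: the Premium plan 421/2600 = 16.2%, Plan X 447/1838 = 24.3% → Plan X
Organic: the Premium plan 144/165 = 87.3%, Plan X 181/189 = 95.8% → Plan X
Overall: the Premium plan 565/2765 = 20.4%, Plan X 628/2027 = 31.0% → Plan X
Plan X wins overall and in every signup group — no reversal.

Yes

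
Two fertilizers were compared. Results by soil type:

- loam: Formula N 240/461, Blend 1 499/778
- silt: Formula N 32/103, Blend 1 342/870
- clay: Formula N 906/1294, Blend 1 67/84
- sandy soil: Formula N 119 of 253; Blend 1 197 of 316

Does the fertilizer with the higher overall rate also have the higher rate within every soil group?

No

Loam: Formula N 240/461 = 52.1%, Blend 1 499/778 = 64.1% → Blend 1
Silt: Formula N 32/103 = 31.1%, Blend 1 342/870 = 39.3% → Blend 1
Clay: Formula N 906/1294 = 70.0%, Blend 1 67/84 = 79.8% → Blend 1
Sandy soil: Formula N 119/253 = 47.0%, Blend 1 197/316 = 62.3% → Blend 1
Overall: Formula N 1297/2111 = 61.4%, Blend 1 1105/2048 = 54.0% → Formula N
Blend 1 wins each soil group but Formula N wins overall — the comparison reverses. Blend 1's plots skew toward silt, which has a lower base rate.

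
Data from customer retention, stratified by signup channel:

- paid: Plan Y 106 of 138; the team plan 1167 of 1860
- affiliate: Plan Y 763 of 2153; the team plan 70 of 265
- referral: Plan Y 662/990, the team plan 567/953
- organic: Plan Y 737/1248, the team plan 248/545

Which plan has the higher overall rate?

Paid: Plan Y 106/138 = 76.8%, the team plan 1167/1860 = 62.7% → Plan Y
Affiliate: Plan Y 763/2153 = 35.4%, the team plan 70/265 = 26.4% → Plan Y
Referral: Plan Y 662/990 = 66.9%, the team plan 567/953 = 59.5% → Plan Y
Organic: Plan Y 737/1248 = 59.1%, the team plan 248/545 = 45.5% → Plan Y
Overall: Plan Y 2268/4529 = 50.1%, the team plan 2052/3623 = 56.6% → the team plan
(Plan Y wins every signup group but the team plan wins overall — Plan Y's customers skew toward the low-rate affiliate group.)

the team plan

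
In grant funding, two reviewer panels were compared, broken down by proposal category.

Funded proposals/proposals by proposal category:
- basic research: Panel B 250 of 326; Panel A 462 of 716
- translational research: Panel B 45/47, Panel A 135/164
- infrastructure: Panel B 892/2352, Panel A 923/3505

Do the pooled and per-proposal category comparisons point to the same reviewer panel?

Basic research: Panel B 250/326 = 76.7%, Panel A 462/716 = 64.5% → Panel B
Translational research: Panel B 45/47 = 95.7%, Panel A 135/164 = 82.3% → Panel B
Infrastructure: Panel B 892/2352 = 37.9%, Panel A 923/3505 = 26.3% → Panel B
Overall: Panel B 1187/2725 = 43.6%, Panel A 1520/4385 = 34.7% → Panel B
Panel B wins overall and in every proposal group — no reversal.

Yes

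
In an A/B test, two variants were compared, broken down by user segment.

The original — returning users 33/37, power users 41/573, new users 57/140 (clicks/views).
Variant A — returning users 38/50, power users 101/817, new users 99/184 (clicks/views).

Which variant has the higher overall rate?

Variant A

Returning users: the original 33/37 = 89.2%, Variant A 38/50 = 76.0% → the original
Power users: the original 41/573 = 7.2%, Variant A 101/817 = 12.4% → Variant A
New users: the original 57/140 = 40.7%, Variant A 99/184 = 53.8% → Variant A
Overall: the original 131/750 = 17.5%, Variant A 238/1051 = 22.6% → Variant A
(Neither sweeps every user group, but Variant A has the higher pooled rate.)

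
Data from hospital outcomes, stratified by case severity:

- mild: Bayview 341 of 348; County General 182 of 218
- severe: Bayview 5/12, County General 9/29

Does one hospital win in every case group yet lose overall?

Mild: Bayview 341/348 = 98.0%, County General 182/218 = 83.5% → Bayview
Severe: Bayview 5/12 = 41.7%, County General 9/29 = 31.0% → Bayview
Overall: Bayview 346/360 = 96.1%, County General 191/247 = 77.3% → Bayview
Bayview wins overall and in every case group — no reversal.

No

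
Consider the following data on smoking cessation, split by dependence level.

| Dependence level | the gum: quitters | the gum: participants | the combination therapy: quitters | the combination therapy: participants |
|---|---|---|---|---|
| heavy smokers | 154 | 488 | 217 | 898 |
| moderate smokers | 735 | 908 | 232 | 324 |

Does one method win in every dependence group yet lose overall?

No

Heavy smokers: the gum 154/488 = 31.6%, the combination therapy 217/898 = 24.2% → the gum
Moderate smokers: the gum 735/908 = 80.9%, the combination therapy 232/324 = 71.6% → the gum
Overall: the gum 889/1396 = 63.7%, the combination therapy 449/1222 = 36.7% → the gum
The gum wins overall and in every dependence group — no reversal.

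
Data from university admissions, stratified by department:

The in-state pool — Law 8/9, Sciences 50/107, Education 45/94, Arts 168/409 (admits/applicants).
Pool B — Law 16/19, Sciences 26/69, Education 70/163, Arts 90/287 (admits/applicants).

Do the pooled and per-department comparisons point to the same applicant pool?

Law: the in-state pool 8/9 = 88.9%, Pool B 16/19 = 84.2% → the in-state pool
Sciences: the in-state pool 50/107 = 46.7%, Pool B 26/69 = 37.7% → the in-state pool
Education: the in-state pool 45/94 = 47.9%, Pool B 70/163 = 42.9% → the in-state pool
Arts: the in-state pool 168/409 = 41.1%, Pool B 90/287 = 31.4% → the in-state pool
Overall: the in-state pool 271/619 = 43.8%, Pool B 202/538 = 37.5% → the in-state pool
The in-state pool wins overall and in every department group — no reversal.

Yes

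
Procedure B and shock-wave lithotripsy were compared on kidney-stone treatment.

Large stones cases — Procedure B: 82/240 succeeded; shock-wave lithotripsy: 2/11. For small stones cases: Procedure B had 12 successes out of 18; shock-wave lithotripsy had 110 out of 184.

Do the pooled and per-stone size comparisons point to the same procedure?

No

Large stones: Procedure B 82/240 = 34.2%, shock-wave lithotripsy 2/11 = 18.2% → Procedure B
Small stones: Procedure B 12/18 = 66.7%, shock-wave lithotripsy 110/184 = 59.8% → Procedure B
Overall: Procedure B 94/258 = 36.4%, shock-wave lithotripsy 112/195 = 57.4% → shock-wave lithotripsy
Procedure B wins each stone group but shock-wave lithotripsy wins overall — the comparison reverses. Procedure B's cases skew toward large stones, which has a lower base rate.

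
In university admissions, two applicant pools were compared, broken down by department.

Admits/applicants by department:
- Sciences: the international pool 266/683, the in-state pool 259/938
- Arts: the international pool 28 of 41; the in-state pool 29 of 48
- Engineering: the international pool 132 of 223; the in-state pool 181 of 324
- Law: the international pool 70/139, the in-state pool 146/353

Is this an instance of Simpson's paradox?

No

Sciences: the international pool 266/683 = 38.9%, the in-state pool 259/938 = 27.6% → the international pool
Arts: the international pool 28/41 = 68.3%, the in-state pool 29/48 = 60.4% → the international pool
Engineering: the international pool 132/223 = 59.2%, the in-state pool 181/324 = 55.9% → the international pool
Law: the international pool 70/139 = 50.4%, the in-state pool 146/353 = 41.4% → the international pool
Overall: the international pool 496/1086 = 45.7%, the in-state pool 615/1663 = 37.0% → the international pool
The international pool wins overall and in every department group — no reversal.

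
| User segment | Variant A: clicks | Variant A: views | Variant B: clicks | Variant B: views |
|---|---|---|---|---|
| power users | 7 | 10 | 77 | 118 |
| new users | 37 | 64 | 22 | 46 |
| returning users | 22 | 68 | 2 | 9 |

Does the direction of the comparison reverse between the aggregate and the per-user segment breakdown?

Yes

Power users: Variant A 7/10 = 70.0%, Variant B 77/118 = 65.3% → Variant A
New users: Variant A 37/64 = 57.8%, Variant B 22/46 = 47.8% → Variant A
Returning users: Variant A 22/68 = 32.4%, Variant B 2/9 = 22.2% → Variant A
Overall: Variant A 66/142 = 46.5%, Variant B 101/173 = 58.4% → Variant B
Variant A wins each user group but Variant B wins overall — the comparison reverses. Variant A's views skew toward returning users, which has a lower base rate.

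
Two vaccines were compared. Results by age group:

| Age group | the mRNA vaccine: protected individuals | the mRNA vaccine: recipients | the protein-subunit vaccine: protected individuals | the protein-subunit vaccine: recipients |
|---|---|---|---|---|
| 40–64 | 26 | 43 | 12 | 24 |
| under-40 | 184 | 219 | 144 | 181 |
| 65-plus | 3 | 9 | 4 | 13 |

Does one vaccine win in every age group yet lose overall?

40–64: the mRNA vaccine 26/43 = 60.5%, the protein-subunit vaccine 12/24 = 50.0% → the mRNA vaccine
Under-40: the mRNA vaccine 184/219 = 84.0%, the protein-subunit vaccine 144/181 = 79.6% → the mRNA vaccine
65-plus: the mRNA vaccine 3/9 = 33.3%, the protein-subunit vaccine 4/13 = 30.8% → the mRNA vaccine
Overall: the mRNA vaccine 213/271 = 78.6%, the protein-subunit vaccine 160/218 = 73.4% → the mRNA vaccine
The mRNA vaccine wins overall and in every age group — no reversal.

No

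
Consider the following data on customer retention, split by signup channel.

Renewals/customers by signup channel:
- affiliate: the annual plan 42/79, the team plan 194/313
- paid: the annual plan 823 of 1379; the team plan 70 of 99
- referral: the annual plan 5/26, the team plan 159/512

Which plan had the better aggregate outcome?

Affiliate: the annual plan 42/79 = 53.2%, the team plan 194/313 = 62.0% → the team plan
Paid: the annual plan 823/1379 = 59.7%, the team plan 70/99 = 70.7% → the team plan
Referral: the annual plan 5/26 = 19.2%, the team plan 159/512 = 31.1% → the team plan
Overall: the annual plan 870/1484 = 58.6%, the team plan 423/924 = 45.8% → the annual plan
(The team plan wins every signup group but the annual plan wins overall — the team plan's customers skew toward the low-rate referral group.)

the annual plan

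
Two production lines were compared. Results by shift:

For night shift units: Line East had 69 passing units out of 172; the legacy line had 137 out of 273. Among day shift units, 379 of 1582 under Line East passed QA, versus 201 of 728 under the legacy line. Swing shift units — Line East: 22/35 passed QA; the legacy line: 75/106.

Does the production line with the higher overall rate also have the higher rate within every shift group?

Night shift: Line East 69/172 = 40.1%, the legacy line 137/273 = 50.2% → the legacy line
Day shift: Line East 379/1582 = 24.0%, the legacy line 201/728 = 27.6% → the legacy line
Swing shift: Line East 22/35 = 62.9%, the legacy line 75/106 = 70.8% → the legacy line
Overall: Line East 470/1789 = 26.3%, the legacy line 413/1107 = 37.3% → the legacy line
The legacy line wins overall and in every shift group — no reversal.

Yes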